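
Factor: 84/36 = 7/3 = 3^ ( - 1)* 7^1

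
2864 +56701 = 59565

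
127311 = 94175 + 33136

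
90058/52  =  45029/26= 1731.88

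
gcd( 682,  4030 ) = 62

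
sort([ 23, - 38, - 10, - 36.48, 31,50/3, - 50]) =[ - 50, - 38, - 36.48,-10,  50/3,23, 31]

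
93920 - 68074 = 25846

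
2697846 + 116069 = 2813915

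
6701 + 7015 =13716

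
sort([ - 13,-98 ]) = [ - 98, - 13]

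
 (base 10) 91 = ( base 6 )231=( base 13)70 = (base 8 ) 133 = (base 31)2T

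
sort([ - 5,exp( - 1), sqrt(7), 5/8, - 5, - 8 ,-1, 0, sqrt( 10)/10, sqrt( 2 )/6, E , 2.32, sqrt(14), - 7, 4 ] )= [ - 8, - 7,-5,  -  5, - 1, 0 , sqrt( 2)/6 , sqrt(10)/10,exp( - 1), 5/8, 2.32,sqrt( 7), E, sqrt(14 ), 4] 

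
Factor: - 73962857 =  - 157^1 * 471101^1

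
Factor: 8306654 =2^1  *  43^1 * 96589^1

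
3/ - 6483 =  - 1/2161  =  -0.00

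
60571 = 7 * 8653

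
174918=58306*3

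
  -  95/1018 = -1 + 923/1018 = - 0.09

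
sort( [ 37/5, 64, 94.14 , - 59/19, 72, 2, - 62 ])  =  [  -  62, - 59/19, 2, 37/5,64, 72, 94.14]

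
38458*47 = 1807526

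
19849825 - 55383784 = -35533959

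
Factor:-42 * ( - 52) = 2^3*3^1*7^1*13^1 = 2184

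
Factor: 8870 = 2^1*5^1*887^1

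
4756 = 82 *58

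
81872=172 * 476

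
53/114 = 53/114 = 0.46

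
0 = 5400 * 0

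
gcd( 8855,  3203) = 1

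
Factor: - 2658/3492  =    -  443/582= - 2^( - 1 )*3^(- 1)*97^( -1 )*443^1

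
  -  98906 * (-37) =3659522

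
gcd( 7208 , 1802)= 1802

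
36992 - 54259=- 17267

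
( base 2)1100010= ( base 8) 142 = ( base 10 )98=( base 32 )32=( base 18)58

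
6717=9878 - 3161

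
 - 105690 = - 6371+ - 99319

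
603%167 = 102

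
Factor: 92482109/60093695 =5^( - 1)*263^1*351643^1 * 12018739^( - 1)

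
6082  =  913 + 5169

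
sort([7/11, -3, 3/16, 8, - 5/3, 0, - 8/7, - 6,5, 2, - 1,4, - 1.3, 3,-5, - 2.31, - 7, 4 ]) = [ - 7,  -  6,-5, - 3,  -  2.31, - 5/3, - 1.3, - 8/7,  -  1, 0,3/16, 7/11,2,3, 4, 4,  5, 8 ]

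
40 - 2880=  - 2840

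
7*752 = 5264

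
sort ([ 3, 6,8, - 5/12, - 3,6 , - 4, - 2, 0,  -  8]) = [ - 8, -4, - 3 , - 2,-5/12, 0 , 3, 6,6, 8]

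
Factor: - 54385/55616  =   - 2^(-6)*5^1* 11^( - 1)*73^1  *79^ ( -1)*149^1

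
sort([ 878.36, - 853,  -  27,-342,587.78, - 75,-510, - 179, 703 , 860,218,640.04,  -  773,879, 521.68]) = [ - 853,-773, - 510,-342, - 179, - 75,- 27,218 , 521.68, 587.78,640.04,703, 860,878.36,879]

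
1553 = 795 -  - 758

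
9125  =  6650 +2475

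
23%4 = 3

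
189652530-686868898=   -  497216368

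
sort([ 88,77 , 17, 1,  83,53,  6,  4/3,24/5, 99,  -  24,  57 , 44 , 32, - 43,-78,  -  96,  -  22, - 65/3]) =[  -  96, - 78, - 43, - 24, - 22,-65/3,1,4/3,24/5,6,17, 32, 44,53,  57, 77 , 83,88, 99 ] 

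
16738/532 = 8369/266 = 31.46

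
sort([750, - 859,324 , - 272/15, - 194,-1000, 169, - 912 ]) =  [-1000 , -912,  -  859, - 194, - 272/15 , 169, 324, 750]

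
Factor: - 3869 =-53^1*73^1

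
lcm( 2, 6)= 6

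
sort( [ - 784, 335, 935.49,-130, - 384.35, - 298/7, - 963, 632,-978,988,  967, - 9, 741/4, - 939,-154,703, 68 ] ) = [-978, - 963, - 939,  -  784, - 384.35, - 154,-130,-298/7, - 9,68, 741/4,335, 632,703,935.49,967, 988] 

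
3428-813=2615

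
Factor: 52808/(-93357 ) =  -56/99  =  - 2^3*3^( - 2)*7^1*11^ ( - 1)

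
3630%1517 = 596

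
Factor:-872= - 2^3*109^1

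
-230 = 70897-71127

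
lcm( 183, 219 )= 13359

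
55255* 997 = 55089235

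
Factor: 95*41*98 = 381710 = 2^1*5^1*7^2*19^1*41^1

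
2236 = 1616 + 620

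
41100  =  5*8220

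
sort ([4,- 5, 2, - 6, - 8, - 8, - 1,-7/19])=[ - 8,-8,  -  6, - 5, - 1, - 7/19,2,4 ]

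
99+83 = 182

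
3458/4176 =1729/2088 =0.83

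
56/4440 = 7/555= 0.01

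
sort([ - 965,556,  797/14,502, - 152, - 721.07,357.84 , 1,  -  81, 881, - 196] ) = [ - 965, - 721.07, - 196, - 152, - 81,1, 797/14 , 357.84, 502,556,881 ]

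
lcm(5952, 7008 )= 434496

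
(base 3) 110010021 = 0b10001010000100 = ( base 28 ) b7g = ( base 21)k0g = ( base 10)8836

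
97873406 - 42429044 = 55444362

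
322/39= 322/39 = 8.26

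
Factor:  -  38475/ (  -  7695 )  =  5 =5^1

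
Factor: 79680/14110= 96/17 = 2^5*3^1*17^( - 1 )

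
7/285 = 7/285 = 0.02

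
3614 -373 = 3241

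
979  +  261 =1240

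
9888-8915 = 973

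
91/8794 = 91/8794 = 0.01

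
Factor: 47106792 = 2^3*3^3*218087^1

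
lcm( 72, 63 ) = 504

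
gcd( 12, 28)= 4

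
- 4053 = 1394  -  5447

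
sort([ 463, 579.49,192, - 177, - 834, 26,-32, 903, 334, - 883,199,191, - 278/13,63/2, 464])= [-883, - 834, - 177, - 32, - 278/13,  26,63/2,191,192, 199,334, 463, 464,579.49,903]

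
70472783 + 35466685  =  105939468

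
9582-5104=4478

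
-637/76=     -  637/76=- 8.38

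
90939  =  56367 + 34572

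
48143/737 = 65 + 238/737 = 65.32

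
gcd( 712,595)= 1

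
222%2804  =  222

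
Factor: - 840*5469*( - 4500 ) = 2^5*3^4*5^4*7^1*1823^1 = 20672820000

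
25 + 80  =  105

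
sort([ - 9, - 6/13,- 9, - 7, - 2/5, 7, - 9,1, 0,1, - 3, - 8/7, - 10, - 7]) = [-10, - 9, - 9, - 9, - 7,-7, - 3, - 8/7, - 6/13,-2/5,0 , 1 , 1,7 ] 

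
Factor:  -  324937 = -293^1 * 1109^1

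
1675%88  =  3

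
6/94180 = 3/47090 = 0.00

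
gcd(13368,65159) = 1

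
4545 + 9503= 14048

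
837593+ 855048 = 1692641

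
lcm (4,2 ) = 4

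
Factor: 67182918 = 2^1*3^1*11^1 * 1017923^1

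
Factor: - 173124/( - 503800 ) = 189/550  =  2^( - 1) * 3^3*5^( - 2)*7^1 * 11^ (-1 ) 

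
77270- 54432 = 22838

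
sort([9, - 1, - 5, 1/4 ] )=[ -5, - 1,  1/4,9] 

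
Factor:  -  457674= - 2^1*3^1*7^1*17^1*641^1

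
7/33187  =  1/4741  =  0.00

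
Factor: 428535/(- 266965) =-3^2*89^1 *499^( - 1 ) = -801/499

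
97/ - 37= -3+14/37 = - 2.62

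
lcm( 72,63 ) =504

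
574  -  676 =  - 102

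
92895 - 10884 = 82011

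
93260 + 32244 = 125504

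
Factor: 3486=2^1 * 3^1*7^1* 83^1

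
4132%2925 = 1207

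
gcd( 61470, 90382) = 2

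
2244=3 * 748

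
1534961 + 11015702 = 12550663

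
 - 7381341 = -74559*99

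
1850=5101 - 3251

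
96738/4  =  24184 + 1/2 = 24184.50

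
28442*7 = 199094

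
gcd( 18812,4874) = 2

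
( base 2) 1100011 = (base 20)4j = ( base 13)78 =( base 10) 99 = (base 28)3f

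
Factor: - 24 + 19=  - 5 = - 5^1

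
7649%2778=2093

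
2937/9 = 979/3 =326.33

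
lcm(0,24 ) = 0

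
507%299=208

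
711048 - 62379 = 648669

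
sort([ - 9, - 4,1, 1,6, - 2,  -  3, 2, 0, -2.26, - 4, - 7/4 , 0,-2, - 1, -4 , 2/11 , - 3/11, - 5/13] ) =[ - 9, - 4, - 4, - 4, - 3,-2.26, - 2, - 2,-7/4, -1,  -  5/13,-3/11, 0, 0,2/11 , 1, 1,2, 6 ] 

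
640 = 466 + 174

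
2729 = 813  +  1916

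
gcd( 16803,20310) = 3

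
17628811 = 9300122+8328689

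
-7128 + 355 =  - 6773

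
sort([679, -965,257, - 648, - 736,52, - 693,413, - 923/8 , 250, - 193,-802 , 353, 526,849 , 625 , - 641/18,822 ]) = [ - 965, - 802, - 736, - 693, - 648, - 193, - 923/8, - 641/18,52, 250, 257,353, 413, 526,625,  679,822,849]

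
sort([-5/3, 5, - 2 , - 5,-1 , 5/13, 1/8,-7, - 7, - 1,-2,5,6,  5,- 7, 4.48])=[ - 7, - 7,-7, - 5, - 2,-2, - 5/3, - 1,-1,1/8,5/13, 4.48, 5, 5,5,6 ]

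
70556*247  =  17427332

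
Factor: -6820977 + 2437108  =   - 7^1*23^1*73^1*373^1  =  - 4383869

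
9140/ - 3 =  -9140/3 = -3046.67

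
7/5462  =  7/5462 =0.00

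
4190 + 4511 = 8701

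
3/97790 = 3/97790=0.00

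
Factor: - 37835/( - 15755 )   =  7^1*47^1*137^(  -  1) = 329/137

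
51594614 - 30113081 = 21481533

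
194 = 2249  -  2055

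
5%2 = 1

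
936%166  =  106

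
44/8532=11/2133 =0.01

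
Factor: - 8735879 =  -8735879^1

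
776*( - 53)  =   - 41128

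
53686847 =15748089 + 37938758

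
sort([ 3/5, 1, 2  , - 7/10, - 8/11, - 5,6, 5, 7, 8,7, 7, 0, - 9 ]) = [ - 9,-5,  -  8/11 ,- 7/10, 0, 3/5,  1, 2, 5, 6, 7 , 7, 7,8 ]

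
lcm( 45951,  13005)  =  689265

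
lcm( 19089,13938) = 878094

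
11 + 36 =47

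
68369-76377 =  - 8008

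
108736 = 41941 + 66795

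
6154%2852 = 450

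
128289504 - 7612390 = 120677114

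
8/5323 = 8/5323 = 0.00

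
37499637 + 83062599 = 120562236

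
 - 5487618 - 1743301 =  - 7230919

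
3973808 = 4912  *809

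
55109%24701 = 5707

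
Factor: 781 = 11^1* 71^1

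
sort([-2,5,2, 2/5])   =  [ - 2,2/5, 2, 5 ] 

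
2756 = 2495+261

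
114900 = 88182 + 26718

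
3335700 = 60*55595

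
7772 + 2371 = 10143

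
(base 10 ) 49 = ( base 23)23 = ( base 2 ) 110001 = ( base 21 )27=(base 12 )41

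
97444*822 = 80098968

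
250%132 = 118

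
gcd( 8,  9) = 1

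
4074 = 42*97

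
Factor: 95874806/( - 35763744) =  - 2^ ( - 4 )*3^( -1)*372539^( - 1 )*47937403^1  =  - 47937403/17881872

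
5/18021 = 5/18021 = 0.00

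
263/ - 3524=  - 263/3524 = - 0.07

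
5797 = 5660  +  137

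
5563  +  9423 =14986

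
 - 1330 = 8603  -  9933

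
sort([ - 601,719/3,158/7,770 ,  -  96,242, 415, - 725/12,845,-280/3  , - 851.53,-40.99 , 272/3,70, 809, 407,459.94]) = [  -  851.53,  -  601, - 96,-280/3,-725/12, - 40.99,158/7,70,272/3,719/3,242,407,415, 459.94,770,  809,845] 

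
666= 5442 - 4776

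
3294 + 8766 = 12060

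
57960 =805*72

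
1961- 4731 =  - 2770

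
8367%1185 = 72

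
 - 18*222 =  - 3996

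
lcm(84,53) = 4452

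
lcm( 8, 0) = 0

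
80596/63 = 1279 +19/63 = 1279.30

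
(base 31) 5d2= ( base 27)73q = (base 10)5210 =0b1010001011010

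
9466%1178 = 42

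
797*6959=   5546323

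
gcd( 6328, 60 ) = 4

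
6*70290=421740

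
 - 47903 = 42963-90866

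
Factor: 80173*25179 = 3^1*7^1*11^1*109^1*80173^1 = 2018675967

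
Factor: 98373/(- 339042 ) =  - 2^( - 1)*271^1*467^( -1) = -271/934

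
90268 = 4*22567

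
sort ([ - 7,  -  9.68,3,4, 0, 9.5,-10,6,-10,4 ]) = [-10, - 10, - 9.68,-7,  0, 3 , 4,4, 6,  9.5]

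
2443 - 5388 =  - 2945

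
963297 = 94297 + 869000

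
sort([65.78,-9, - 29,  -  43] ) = [-43,- 29,  -  9,65.78]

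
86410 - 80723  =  5687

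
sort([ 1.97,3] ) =[1.97,3]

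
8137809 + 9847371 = 17985180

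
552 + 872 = 1424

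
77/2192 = 77/2192 = 0.04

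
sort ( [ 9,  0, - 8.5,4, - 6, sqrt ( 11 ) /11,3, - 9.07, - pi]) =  [ - 9.07, - 8.5,- 6, - pi,0, sqrt( 11)/11 , 3, 4,  9 ] 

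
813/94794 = 271/31598 = 0.01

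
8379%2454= 1017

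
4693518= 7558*621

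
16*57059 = 912944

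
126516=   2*63258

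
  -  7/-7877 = 7/7877=0.00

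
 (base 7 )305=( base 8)230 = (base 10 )152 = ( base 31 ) 4S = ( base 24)68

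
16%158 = 16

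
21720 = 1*21720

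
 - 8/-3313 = 8/3313 = 0.00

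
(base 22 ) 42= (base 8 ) 132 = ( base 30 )30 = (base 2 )1011010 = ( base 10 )90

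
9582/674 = 4791/337 = 14.22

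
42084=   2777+39307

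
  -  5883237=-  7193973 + 1310736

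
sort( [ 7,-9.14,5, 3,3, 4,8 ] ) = [ - 9.14, 3,3,4,5,7, 8]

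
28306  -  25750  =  2556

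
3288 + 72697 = 75985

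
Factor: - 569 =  - 569^1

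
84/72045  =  28/24015 = 0.00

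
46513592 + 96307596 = 142821188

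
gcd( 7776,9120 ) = 96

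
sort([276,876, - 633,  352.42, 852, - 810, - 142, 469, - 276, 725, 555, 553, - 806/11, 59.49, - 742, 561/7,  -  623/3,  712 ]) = [ - 810, - 742, - 633,-276, - 623/3,-142,-806/11, 59.49, 561/7, 276, 352.42,469,553,555, 712, 725, 852, 876]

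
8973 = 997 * 9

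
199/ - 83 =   -  3  +  50/83 = -2.40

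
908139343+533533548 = 1441672891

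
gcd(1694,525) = 7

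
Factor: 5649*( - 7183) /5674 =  - 40576767/5674=- 2^( - 1)*3^1*7^1*11^1 * 269^1*653^1*2837^( - 1)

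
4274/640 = 2137/320 = 6.68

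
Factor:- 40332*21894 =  - 2^3*3^2 * 41^1*89^1*3361^1= - 883028808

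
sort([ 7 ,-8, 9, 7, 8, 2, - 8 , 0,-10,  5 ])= [ - 10, - 8, - 8, 0, 2,5,7,7,8, 9]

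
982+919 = 1901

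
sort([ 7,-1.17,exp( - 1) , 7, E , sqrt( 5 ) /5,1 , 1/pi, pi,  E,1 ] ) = [ - 1.17 , 1/pi, exp( - 1), sqrt(5)/5, 1,1,E, E,pi,  7,7]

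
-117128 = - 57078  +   - 60050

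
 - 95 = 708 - 803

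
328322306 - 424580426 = -96258120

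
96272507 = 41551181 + 54721326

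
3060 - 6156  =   - 3096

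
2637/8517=879/2839 = 0.31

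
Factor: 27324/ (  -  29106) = -2^1* 7^( - 2)*23^1  =  - 46/49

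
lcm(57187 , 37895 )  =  3145285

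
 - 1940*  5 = -9700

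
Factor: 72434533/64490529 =3^( - 1 )*109^1*593^( - 1 )*36251^(  -  1) * 664537^1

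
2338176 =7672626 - 5334450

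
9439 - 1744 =7695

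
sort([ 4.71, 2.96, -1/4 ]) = [ - 1/4, 2.96, 4.71 ]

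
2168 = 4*542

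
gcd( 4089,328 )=1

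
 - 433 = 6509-6942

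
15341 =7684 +7657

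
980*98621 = 96648580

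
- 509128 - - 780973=271845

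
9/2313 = 1/257= 0.00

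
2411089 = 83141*29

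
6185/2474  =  5/2 = 2.50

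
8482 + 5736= 14218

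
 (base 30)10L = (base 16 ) 399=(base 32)SP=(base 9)1233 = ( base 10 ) 921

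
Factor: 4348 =2^2*1087^1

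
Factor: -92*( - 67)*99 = 610236=2^2*3^2 * 11^1 * 23^1*67^1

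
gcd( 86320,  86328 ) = 8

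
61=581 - 520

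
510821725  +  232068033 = 742889758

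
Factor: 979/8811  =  1/9 = 3^ ( - 2 )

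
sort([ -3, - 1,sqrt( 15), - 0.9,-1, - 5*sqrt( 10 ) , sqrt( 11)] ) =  [ - 5*sqrt(10),-3, - 1, - 1,-0.9, sqrt( 11 ), sqrt( 15)]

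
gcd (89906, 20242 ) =2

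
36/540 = 1/15 = 0.07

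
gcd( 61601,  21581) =1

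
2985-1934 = 1051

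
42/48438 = 7/8073 = 0.00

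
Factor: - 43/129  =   - 1/3 =- 3^( - 1) 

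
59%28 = 3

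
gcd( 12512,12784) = 272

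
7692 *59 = 453828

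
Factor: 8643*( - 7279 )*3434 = - 216041171298=- 2^1*3^1*17^1*29^1*43^1 * 67^1*101^1*251^1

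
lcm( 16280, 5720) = 211640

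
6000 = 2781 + 3219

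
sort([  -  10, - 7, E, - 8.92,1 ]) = [-10, - 8.92 , - 7,  1,  E]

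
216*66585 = 14382360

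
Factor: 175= 5^2*7^1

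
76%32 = 12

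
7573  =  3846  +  3727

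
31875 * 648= 20655000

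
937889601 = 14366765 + 923522836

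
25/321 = 25/321  =  0.08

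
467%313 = 154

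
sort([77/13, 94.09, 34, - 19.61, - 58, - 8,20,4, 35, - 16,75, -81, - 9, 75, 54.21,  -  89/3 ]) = [ -81, - 58, - 89/3, - 19.61,- 16,-9,- 8, 4,77/13, 20, 34, 35,54.21,  75,75, 94.09] 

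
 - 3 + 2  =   - 1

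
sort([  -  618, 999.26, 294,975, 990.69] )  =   [-618,294, 975, 990.69, 999.26 ] 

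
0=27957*0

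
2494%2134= 360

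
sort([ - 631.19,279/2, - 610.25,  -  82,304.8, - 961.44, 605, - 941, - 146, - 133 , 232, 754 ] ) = [ - 961.44, - 941, - 631.19  , - 610.25, - 146, - 133,-82 , 279/2,232,304.8,605, 754 ] 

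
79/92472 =79/92472= 0.00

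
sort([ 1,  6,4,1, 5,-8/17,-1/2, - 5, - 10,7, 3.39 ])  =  [  -  10, - 5,-1/2,-8/17, 1, 1,3.39, 4, 5,6, 7 ] 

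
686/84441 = 98/12063 = 0.01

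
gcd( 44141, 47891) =1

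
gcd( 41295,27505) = 5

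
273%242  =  31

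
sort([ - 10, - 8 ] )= [-10,- 8 ] 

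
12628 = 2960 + 9668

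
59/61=59/61 = 0.97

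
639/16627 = 639/16627 = 0.04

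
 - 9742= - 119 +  - 9623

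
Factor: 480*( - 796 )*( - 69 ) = 26363520 = 2^7*3^2* 5^1*23^1*199^1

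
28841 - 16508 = 12333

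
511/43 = 11 + 38/43 = 11.88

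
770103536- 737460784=32642752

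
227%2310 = 227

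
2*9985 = 19970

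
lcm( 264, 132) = 264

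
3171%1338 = 495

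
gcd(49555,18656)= 583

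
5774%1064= 454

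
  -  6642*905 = - 6011010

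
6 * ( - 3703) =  - 22218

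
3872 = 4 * 968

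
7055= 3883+3172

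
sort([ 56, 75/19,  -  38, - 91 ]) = [ - 91, - 38,  75/19, 56]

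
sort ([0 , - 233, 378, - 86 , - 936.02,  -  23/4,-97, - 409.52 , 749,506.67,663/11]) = [- 936.02, - 409.52, - 233,- 97, - 86, - 23/4,  0,663/11,378, 506.67,749]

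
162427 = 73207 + 89220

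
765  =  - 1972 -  - 2737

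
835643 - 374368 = 461275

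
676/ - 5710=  - 1 + 2517/2855  =  - 0.12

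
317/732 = 317/732 = 0.43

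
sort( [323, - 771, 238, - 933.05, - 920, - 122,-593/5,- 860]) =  [ - 933.05, - 920 , -860, - 771,-122 , - 593/5, 238,  323] 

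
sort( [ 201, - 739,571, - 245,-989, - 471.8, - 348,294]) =[  -  989, - 739,  -  471.8, - 348, - 245, 201,  294,571 ] 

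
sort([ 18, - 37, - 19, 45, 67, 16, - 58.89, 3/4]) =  [ - 58.89,- 37, - 19, 3/4, 16,18,  45, 67]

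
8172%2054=2010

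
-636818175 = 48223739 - 685041914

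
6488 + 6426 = 12914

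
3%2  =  1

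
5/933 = 5/933=   0.01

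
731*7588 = 5546828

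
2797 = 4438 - 1641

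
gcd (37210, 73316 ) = 2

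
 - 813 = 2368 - 3181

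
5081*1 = 5081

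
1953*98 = 191394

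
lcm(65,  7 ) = 455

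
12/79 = 12/79 = 0.15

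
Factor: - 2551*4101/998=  - 10461651/998 = - 2^(  -  1)*3^1 * 499^( - 1 )*1367^1*2551^1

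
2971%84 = 31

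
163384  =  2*81692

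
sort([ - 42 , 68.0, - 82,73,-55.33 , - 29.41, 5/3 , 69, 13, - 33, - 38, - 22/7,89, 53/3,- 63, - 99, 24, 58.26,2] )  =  [ - 99,-82, - 63, - 55.33,  -  42,-38,-33, - 29.41,-22/7, 5/3,2, 13,53/3,24, 58.26,  68.0, 69, 73, 89 ]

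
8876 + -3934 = 4942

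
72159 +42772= 114931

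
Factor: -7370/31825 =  - 22/95 = - 2^1*5^ ( - 1)*11^1* 19^( - 1)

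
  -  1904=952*( - 2)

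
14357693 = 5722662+8635031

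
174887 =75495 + 99392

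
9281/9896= 9281/9896=0.94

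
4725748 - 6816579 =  - 2090831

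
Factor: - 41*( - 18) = 2^1 *3^2 * 41^1   =  738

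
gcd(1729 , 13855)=1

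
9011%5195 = 3816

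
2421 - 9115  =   - 6694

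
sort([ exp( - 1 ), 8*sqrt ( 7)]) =[ exp(- 1 ) , 8 * sqrt(7 ) ] 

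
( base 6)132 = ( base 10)56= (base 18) 32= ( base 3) 2002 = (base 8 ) 70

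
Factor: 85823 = 19^1 * 4517^1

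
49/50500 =49/50500 = 0.00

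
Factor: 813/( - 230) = -2^( - 1 )*3^1*5^( - 1 )*23^(-1)*271^1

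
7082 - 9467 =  - 2385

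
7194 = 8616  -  1422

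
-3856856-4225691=-8082547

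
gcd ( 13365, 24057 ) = 2673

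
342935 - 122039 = 220896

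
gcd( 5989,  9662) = 1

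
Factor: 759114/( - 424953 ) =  -84346/47217 = - 2^1 * 3^(-1)*181^1*233^1*15739^( - 1 )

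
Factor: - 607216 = -2^4*37951^1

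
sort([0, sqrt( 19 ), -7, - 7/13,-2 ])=[  -  7, - 2,- 7/13, 0 , sqrt( 19 ) ]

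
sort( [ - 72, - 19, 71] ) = [ - 72, - 19,71]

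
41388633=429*96477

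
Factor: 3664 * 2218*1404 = 2^7 * 3^3*13^1*229^1*1109^1 = 11409959808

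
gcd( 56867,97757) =1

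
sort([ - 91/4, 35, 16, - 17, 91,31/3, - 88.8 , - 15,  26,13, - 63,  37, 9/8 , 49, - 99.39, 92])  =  [ - 99.39,-88.8, - 63,-91/4, - 17,-15, 9/8,  31/3, 13, 16, 26, 35,  37,49 , 91, 92]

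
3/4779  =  1/1593 = 0.00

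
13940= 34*410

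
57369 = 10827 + 46542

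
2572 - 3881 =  - 1309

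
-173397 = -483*359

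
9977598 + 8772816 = 18750414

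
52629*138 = 7262802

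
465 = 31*15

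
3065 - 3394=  - 329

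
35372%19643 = 15729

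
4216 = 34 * 124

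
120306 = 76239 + 44067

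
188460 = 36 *5235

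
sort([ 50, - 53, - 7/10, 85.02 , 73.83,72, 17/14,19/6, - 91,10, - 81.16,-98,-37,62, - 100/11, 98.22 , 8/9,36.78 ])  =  [  -  98 ,  -  91, - 81.16, - 53,  -  37, - 100/11, - 7/10,8/9,17/14, 19/6,10,36.78 , 50, 62,72,73.83, 85.02, 98.22] 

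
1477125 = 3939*375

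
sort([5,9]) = [ 5 , 9]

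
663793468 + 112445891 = 776239359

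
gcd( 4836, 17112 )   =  372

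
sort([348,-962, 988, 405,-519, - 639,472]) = [ - 962, - 639, - 519,348,405, 472, 988 ]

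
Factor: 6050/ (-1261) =  -  2^1*5^2*11^2*13^(  -  1)*97^(-1 ) 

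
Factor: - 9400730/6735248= - 4700365/3367624=- 2^( - 3)*5^1*13^( - 1)*32381^( - 1) * 940073^1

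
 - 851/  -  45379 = 37/1973 = 0.02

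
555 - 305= 250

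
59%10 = 9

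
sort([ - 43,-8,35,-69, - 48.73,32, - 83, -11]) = [  -  83 , - 69,-48.73, -43,-11, - 8,  32, 35] 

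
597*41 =24477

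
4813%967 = 945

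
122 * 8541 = 1042002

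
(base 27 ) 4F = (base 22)5D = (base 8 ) 173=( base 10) 123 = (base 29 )47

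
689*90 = 62010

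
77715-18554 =59161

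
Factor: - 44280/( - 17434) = 22140/8717  =  2^2 * 3^3 * 5^1*23^(  -  1 ) * 41^1 * 379^(  -  1 )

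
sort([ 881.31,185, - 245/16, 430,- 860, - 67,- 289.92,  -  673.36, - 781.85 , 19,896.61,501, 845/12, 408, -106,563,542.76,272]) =[ - 860 , - 781.85, - 673.36, -289.92, - 106, - 67, -245/16,19,845/12,185, 272,408,430,501,542.76, 563,881.31, 896.61]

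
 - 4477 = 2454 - 6931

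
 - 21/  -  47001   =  7/15667 = 0.00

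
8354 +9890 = 18244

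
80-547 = -467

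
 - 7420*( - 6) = 44520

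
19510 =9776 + 9734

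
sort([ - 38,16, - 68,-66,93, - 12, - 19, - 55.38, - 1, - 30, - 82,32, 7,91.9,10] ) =[ - 82, - 68,-66, - 55.38, - 38,-30, - 19, - 12, - 1,7, 10,16,32, 91.9,93]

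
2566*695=1783370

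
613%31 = 24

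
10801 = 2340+8461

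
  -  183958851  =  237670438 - 421629289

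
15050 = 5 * 3010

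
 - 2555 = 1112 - 3667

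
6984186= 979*7134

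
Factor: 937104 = 2^4 * 3^1*7^1*2789^1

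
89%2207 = 89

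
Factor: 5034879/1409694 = 2^(  -  1)*3^3 * 11^( - 1 )* 13^( - 1) * 31^ ( - 1 ) * 53^( - 1)*61^1 * 1019^1 = 1678293/469898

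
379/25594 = 379/25594 = 0.01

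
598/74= 8+3/37 = 8.08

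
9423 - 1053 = 8370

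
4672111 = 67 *69733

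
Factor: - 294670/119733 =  - 790/321 = - 2^1 * 3^( - 1)*5^1*79^1*107^(-1)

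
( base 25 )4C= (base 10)112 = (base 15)77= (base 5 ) 422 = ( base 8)160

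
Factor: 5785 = 5^1*13^1*89^1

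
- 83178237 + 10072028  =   - 73106209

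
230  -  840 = -610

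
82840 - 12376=70464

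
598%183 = 49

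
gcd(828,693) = 9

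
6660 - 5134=1526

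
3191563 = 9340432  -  6148869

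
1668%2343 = 1668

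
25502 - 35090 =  - 9588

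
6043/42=143 +37/42 = 143.88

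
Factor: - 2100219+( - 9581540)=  - 3299^1*3541^1 = - 11681759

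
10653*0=0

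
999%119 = 47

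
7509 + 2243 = 9752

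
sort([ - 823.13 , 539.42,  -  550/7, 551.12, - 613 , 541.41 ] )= [ - 823.13,-613, - 550/7,539.42,541.41,551.12 ] 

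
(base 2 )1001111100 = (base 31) KG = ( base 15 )2C6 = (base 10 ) 636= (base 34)io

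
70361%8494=2409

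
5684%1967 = 1750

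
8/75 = 8/75 = 0.11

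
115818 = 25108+90710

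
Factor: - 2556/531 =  - 2^2*59^ ( - 1)*71^1 = - 284/59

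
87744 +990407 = 1078151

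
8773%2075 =473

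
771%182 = 43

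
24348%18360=5988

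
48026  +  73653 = 121679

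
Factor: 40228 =2^2*89^1*113^1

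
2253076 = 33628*67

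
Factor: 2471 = 7^1*353^1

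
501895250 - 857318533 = -355423283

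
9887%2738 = 1673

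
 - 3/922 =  -1 + 919/922= - 0.00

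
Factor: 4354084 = 2^2 * 7^1  *23^1*6761^1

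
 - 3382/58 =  - 1691/29  =  - 58.31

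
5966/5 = 1193 + 1/5 = 1193.20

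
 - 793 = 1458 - 2251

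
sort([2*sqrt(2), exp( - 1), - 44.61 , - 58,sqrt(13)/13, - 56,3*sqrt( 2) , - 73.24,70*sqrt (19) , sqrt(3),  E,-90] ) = [- 90, - 73.24 , - 58, - 56, - 44.61,  sqrt(13 ) /13 , exp(- 1),sqrt(3 ) , E,2 *sqrt(2 ),3*sqrt(2 ),70*sqrt( 19)] 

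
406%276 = 130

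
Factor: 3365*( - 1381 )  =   - 5^1*673^1*1381^1  =  - 4647065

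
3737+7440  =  11177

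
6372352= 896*7112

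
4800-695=4105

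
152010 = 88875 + 63135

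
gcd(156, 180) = 12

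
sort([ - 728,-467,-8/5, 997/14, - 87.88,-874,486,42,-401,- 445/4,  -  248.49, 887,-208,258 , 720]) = [ - 874,  -  728,-467, - 401, - 248.49,-208, -445/4, - 87.88,  -  8/5,42,997/14,258,486, 720,887]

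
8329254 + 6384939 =14714193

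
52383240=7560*6929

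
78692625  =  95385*825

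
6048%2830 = 388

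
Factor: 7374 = 2^1* 3^1*1229^1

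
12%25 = 12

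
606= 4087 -3481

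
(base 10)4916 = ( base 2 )1001100110100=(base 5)124131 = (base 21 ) b32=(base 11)376A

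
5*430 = 2150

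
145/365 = 29/73  =  0.40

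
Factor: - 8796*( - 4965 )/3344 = 10918035/836 = 2^ (-2)*3^2*5^1*11^( - 1 )*19^( - 1)*331^1*733^1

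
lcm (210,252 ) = 1260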